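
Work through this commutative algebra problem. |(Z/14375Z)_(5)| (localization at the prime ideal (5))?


5-primary part: 14375=5^4*23
Size=5^4=625


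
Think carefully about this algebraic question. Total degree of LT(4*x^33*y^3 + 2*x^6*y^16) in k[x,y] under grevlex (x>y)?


LT: 4*x^33*y^3
deg_x=33, deg_y=3
Total=33+3=36


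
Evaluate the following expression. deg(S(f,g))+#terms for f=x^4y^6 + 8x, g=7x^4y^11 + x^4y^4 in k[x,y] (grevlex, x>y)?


LT(f)=x^4y^6, LT(g)=7x^4y^11
lcm(LM)=x^4y^11
S(f,g) (scaled by 7 to clear denominators) = 7y^5*f - 1*g = -x^4y^4 + 56xy^5
2 terms, deg 8.
8+2=10


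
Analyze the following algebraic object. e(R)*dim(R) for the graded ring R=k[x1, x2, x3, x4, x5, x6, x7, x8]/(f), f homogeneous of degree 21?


e(R)=deg(f)=21, dim(R)=8-1=7
e*dim=21*7=147


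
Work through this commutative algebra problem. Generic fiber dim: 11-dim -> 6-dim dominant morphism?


dim(fiber)=dim(X)-dim(Y)=11-6=5


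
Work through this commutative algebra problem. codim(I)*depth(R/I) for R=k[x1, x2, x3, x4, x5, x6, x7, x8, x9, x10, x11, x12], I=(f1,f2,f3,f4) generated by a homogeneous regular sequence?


codim=4, depth=dim(R/I)=12-4=8
Product=4*8=32


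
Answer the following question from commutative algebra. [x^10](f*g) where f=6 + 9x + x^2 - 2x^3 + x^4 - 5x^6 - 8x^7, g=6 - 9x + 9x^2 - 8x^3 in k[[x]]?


[x^10] = sum a_i*b_j, i+j=10
  -8*-8=64
Sum=64


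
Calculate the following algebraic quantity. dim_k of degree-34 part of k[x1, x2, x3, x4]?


C(d+n-1,n-1)=C(37,3)=7770


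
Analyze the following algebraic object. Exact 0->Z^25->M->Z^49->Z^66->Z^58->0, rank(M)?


Alt sum=0:
(-1)^0*25 + (-1)^1*? + (-1)^2*49 + (-1)^3*66 + (-1)^4*58=0
rank(M)=66


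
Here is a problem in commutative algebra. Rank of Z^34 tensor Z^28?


rank(M(x)N) = rank(M)*rank(N)
34*28 = 952


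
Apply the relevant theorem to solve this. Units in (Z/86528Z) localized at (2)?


Local ring = Z/512Z.
phi(512) = 2^8*(2-1) = 256


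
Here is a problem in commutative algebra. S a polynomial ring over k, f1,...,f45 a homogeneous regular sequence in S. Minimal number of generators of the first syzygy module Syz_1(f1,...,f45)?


Regular sequence => Koszul complex is the minimal free resolution.
Syz_1 minimally generated by Koszul relations f_i*e_j - f_j*e_i (i<j): mu(Syz_1) = beta_2 = C(m,2) = m(m-1)/2
m=45
45*44/2 = 990


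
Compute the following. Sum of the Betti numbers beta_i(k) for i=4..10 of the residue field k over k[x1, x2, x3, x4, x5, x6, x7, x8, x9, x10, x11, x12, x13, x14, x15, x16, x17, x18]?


Koszul resolution: beta_i(k)=C(n,i), n=18
C(18,4)=3060, C(18,5)=8568, C(18,6)=18564, C(18,7)=31824, C(18,8)=43758, C(18,9)=48620, C(18,10)=43758
Sum=198152


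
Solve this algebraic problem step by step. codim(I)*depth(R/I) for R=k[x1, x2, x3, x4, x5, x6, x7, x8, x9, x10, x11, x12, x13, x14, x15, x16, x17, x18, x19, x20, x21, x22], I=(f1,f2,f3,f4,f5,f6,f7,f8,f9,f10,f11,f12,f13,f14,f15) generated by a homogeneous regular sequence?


codim=15, depth=dim(R/I)=22-15=7
Product=15*7=105


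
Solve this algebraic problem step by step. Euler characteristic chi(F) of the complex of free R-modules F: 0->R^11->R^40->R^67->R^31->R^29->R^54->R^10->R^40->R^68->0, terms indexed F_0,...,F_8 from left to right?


chi = sum (-1)^i * rank:
(-1)^0*11=11
(-1)^1*40=-40
(-1)^2*67=67
(-1)^3*31=-31
(-1)^4*29=29
(-1)^5*54=-54
(-1)^6*10=10
(-1)^7*40=-40
(-1)^8*68=68
chi=20


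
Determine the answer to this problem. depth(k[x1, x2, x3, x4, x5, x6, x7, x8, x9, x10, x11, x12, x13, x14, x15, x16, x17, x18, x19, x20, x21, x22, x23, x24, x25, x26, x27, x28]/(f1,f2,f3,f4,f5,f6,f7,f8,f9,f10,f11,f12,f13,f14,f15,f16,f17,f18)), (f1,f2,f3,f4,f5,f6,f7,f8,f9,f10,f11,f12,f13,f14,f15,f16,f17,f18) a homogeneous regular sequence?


depth(R)=28
depth(R/I)=28-18=10


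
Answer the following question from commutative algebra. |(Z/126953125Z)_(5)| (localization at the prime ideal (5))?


5-primary part: 126953125=5^10*13
Size=5^10=9765625


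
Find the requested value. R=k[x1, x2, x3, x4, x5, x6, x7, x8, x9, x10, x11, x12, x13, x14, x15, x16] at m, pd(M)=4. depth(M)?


pd+depth=depth(R)=16
depth=16-4=12


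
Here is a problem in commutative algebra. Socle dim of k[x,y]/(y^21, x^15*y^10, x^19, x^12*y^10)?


Socle = ann(m) = span of standard monomials u with x*u, y*u in I (staircase corners).
Redundant generators: x^15*y^10
Minimal generators: x^19, x^12*y^10, y^21
Corners: x^11y^20, x^18y^9
Socle dim=2


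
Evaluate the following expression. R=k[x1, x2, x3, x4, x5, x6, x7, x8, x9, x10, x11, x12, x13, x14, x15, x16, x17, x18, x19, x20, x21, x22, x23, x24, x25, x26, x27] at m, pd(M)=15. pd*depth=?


pd+depth=27
depth=27-15=12
pd*depth=15*12=180


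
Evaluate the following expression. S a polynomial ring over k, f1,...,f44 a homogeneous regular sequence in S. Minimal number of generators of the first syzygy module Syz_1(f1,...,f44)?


Regular sequence => Koszul complex is the minimal free resolution.
Syz_1 minimally generated by Koszul relations f_i*e_j - f_j*e_i (i<j): mu(Syz_1) = beta_2 = C(m,2) = m(m-1)/2
m=44
44*43/2 = 946


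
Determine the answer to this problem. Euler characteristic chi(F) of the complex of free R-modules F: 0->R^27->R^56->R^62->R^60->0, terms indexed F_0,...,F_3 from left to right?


chi = sum (-1)^i * rank:
(-1)^0*27=27
(-1)^1*56=-56
(-1)^2*62=62
(-1)^3*60=-60
chi=-27


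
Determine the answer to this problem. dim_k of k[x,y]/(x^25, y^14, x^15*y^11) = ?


k[x,y]/I, I = (x^25, y^14, x^15*y^11)
Rect: 25x14=350. Corner: (25-15)x(14-11)=30.
dim = 350-30 = 320


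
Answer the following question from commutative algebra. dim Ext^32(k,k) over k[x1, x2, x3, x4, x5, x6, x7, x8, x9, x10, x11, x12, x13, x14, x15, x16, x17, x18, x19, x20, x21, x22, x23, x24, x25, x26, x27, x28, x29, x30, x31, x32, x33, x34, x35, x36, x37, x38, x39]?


C(n,i)=C(39,32)=15380937


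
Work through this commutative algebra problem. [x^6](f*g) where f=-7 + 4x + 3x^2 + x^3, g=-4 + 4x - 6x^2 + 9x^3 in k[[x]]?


[x^6] = sum a_i*b_j, i+j=6
  1*9=9
Sum=9


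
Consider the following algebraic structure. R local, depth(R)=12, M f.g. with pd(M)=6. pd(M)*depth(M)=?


pd+depth=12
depth=12-6=6
pd*depth=6*6=36


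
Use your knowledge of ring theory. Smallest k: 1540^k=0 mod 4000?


1540^k mod 4000:
k=1: 1540
k=2: 3600
k=3: 0
First zero at k = 3


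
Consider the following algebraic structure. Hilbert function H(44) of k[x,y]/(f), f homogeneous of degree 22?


H(t)=d for t>=d-1.
d=22, t=44
H(44)=22


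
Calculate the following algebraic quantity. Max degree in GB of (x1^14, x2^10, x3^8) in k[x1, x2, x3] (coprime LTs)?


Pure powers, coprime LTs => already GB.
Degrees: 14, 10, 8
Max=14


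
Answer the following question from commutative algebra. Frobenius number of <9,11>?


gcd(9,11)=1 => F=ab-a-b=9*11-9-11=99-20=79


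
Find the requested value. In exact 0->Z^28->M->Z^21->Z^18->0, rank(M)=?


Alt sum=0:
(-1)^0*28 + (-1)^1*? + (-1)^2*21 + (-1)^3*18=0
rank(M)=31


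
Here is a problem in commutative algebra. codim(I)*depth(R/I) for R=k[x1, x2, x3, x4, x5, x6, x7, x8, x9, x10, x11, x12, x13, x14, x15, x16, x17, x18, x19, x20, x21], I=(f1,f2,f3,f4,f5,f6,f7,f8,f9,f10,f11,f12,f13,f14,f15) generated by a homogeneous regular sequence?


codim=15, depth=dim(R/I)=21-15=6
Product=15*6=90


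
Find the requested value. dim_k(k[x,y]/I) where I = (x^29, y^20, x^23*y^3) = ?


k[x,y]/I, I = (x^29, y^20, x^23*y^3)
Rect: 29x20=580. Corner: (29-23)x(20-3)=102.
dim = 580-102 = 478


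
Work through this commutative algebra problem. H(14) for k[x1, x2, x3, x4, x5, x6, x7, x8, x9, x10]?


C(d+n-1,n-1)=C(23,9)=817190


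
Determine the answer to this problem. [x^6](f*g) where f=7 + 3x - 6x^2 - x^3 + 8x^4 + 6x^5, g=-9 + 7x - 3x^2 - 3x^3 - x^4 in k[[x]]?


[x^6] = sum a_i*b_j, i+j=6
  -6*-1=6
  -1*-3=3
  8*-3=-24
  6*7=42
Sum=27


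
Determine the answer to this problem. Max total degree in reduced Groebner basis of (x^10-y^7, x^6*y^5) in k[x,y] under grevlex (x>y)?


LT(f1)=x^10, LT(f2)=x^6y^5, lcm=x^10y^5
S(f1,f2) = y^5*f1 - x^4*f2 = -y^12
Reduced GB = {f1, f2, y^12}; degrees 10, 11, 12
Max = 12


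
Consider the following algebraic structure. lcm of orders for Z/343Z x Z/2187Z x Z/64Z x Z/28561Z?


Exponent = lcm of the cyclic orders; pairwise coprime => product.
7^3*3^7*2^6*13^4=343*2187*64*28561=1371185734464


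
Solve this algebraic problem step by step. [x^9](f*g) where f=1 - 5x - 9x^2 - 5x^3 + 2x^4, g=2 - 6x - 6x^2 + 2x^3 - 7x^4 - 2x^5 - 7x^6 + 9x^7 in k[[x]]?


[x^9] = sum a_i*b_j, i+j=9
  -9*9=-81
  -5*-7=35
  2*-2=-4
Sum=-50


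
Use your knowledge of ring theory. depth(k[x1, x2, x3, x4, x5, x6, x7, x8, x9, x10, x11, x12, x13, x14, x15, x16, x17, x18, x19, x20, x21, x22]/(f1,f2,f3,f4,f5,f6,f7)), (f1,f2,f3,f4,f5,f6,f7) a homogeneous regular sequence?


depth(R)=22
depth(R/I)=22-7=15


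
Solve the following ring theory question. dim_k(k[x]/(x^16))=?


Basis: 1,x,...,x^15
dim=16


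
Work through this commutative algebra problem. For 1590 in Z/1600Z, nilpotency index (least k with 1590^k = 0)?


1590^k mod 1600:
k=1: 1590
k=2: 100
k=3: 600
k=4: 400
k=5: 800
k=6: 0
First zero at k = 6


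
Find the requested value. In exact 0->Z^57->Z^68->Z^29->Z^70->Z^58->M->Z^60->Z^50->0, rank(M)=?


Alt sum=0:
(-1)^0*57 + (-1)^1*68 + (-1)^2*29 + (-1)^3*70 + (-1)^4*58 + (-1)^5*? + (-1)^6*60 + (-1)^7*50=0
rank(M)=16


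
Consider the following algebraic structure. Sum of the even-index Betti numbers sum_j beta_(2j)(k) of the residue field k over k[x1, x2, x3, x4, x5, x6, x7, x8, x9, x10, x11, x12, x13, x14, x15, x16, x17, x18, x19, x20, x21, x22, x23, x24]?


Koszul resolution: beta_i(k)=C(n,i), n=24
sum_even C(24,i) = 2^(n-1) = 2^23 = 8388608


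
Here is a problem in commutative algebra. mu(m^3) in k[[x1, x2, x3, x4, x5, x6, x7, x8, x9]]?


C(n+d-1,d)=C(11,3)=165


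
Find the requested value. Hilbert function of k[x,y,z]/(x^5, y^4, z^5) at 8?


Need i<5, j<4, k<5 with i+j+k=8.
For each i, j ranges over max(0,8-i-4)..min(3,8-i):
  i=0: j in [4,3] -> 0
  i=1: j in [3,3] -> 1
  i=2: j in [2,3] -> 2
  i=3: j in [1,3] -> 3
  i=4: j in [0,3] -> 4
H(8) = 0+1+2+3+4 = 10


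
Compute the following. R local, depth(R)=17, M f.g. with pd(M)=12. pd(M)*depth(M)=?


pd+depth=17
depth=17-12=5
pd*depth=12*5=60


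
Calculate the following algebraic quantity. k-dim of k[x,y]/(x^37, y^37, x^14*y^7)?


k[x,y]/I, I = (x^37, y^37, x^14*y^7)
Rect: 37x37=1369. Corner: (37-14)x(37-7)=690.
dim = 1369-690 = 679


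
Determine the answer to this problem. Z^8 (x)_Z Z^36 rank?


rank(M(x)N) = rank(M)*rank(N)
8*36 = 288


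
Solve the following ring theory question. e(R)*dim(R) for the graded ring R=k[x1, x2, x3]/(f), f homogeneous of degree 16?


e(R)=deg(f)=16, dim(R)=3-1=2
e*dim=16*2=32


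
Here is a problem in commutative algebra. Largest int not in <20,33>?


gcd(20,33)=1 => F=ab-a-b=20*33-20-33=660-53=607


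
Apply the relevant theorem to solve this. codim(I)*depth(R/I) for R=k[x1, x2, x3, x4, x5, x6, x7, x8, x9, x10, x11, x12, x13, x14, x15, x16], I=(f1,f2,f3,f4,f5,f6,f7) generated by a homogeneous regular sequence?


codim=7, depth=dim(R/I)=16-7=9
Product=7*9=63


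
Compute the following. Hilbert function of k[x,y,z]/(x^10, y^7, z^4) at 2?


Need i<10, j<7, k<4 with i+j+k=2.
For each i, j ranges over max(0,2-i-3)..min(6,2-i):
  i=0: j in [0,2] -> 3
  i=1: j in [0,1] -> 2
  i=2: j in [0,0] -> 1
H(2) = 3+2+1 = 6


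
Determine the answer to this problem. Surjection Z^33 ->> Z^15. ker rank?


rank(ker) = 33-15 = 18


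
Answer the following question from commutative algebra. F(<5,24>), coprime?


gcd(5,24)=1 => F=ab-a-b=5*24-5-24=120-29=91


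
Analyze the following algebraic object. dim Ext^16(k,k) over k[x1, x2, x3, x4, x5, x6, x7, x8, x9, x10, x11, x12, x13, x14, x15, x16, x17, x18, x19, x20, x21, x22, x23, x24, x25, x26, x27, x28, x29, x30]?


C(n,i)=C(30,16)=145422675


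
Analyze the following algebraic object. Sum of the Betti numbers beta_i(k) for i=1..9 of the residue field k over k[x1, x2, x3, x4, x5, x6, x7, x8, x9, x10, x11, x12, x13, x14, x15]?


Koszul resolution: beta_i(k)=C(n,i), n=15
C(15,1)=15, C(15,2)=105, C(15,3)=455, C(15,4)=1365, C(15,5)=3003, C(15,6)=5005, C(15,7)=6435, C(15,8)=6435, C(15,9)=5005
Sum=27823


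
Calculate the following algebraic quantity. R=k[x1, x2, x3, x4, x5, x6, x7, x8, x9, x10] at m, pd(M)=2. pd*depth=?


pd+depth=10
depth=10-2=8
pd*depth=2*8=16


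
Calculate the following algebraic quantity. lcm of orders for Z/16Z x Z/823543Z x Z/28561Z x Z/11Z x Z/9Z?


Exponent = lcm of the cyclic orders; pairwise coprime => product.
2^4*7^7*13^4*11^1*3^2=16*823543*28561*11*9=37257599210832


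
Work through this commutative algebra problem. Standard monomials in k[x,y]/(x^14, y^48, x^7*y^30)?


k[x,y]/I, I = (x^14, y^48, x^7*y^30)
Rect: 14x48=672. Corner: (14-7)x(48-30)=126.
dim = 672-126 = 546


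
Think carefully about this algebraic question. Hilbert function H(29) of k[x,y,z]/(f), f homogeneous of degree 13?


C(31,2)-C(18,2)=465-153=312


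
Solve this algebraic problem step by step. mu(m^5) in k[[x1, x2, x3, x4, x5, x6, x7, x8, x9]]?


C(n+d-1,d)=C(13,5)=1287


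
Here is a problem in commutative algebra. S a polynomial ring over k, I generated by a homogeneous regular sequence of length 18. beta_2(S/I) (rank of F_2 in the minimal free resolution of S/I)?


Regular sequence => Koszul complex is the minimal free resolution.
Syz_1 minimally generated by Koszul relations f_i*e_j - f_j*e_i (i<j): mu(Syz_1) = beta_2 = C(m,2) = m(m-1)/2
m=18
18*17/2 = 153


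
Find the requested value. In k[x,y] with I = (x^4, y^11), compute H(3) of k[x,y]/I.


k[x,y], I = (x^4, y^11), d = 3
Need i < 4 and d-i < 11.
Range: 0 <= i <= 3.
H(3) = 4


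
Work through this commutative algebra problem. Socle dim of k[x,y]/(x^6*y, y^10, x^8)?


Socle = ann(m) = span of standard monomials u with x*u, y*u in I (staircase corners).
Minimal generators: x^8, x^6*y, y^10
Corners: x^5y^9, x^7
Socle dim=2


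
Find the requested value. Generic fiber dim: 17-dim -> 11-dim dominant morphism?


dim(fiber)=dim(X)-dim(Y)=17-11=6


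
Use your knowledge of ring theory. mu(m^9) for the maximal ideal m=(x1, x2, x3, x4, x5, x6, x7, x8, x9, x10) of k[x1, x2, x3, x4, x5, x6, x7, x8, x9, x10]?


Graded Nakayama: mu(m^d) = dim_k (m^d/m^(d+1)) = #degree-9 monomials in 10 vars
C(n+d-1,d)=C(18,9)=48620


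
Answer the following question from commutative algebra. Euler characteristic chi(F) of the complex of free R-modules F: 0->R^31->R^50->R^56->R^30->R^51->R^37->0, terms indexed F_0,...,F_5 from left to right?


chi = sum (-1)^i * rank:
(-1)^0*31=31
(-1)^1*50=-50
(-1)^2*56=56
(-1)^3*30=-30
(-1)^4*51=51
(-1)^5*37=-37
chi=21


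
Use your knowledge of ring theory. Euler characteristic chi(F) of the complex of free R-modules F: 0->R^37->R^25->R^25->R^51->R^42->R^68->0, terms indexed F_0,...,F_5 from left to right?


chi = sum (-1)^i * rank:
(-1)^0*37=37
(-1)^1*25=-25
(-1)^2*25=25
(-1)^3*51=-51
(-1)^4*42=42
(-1)^5*68=-68
chi=-40


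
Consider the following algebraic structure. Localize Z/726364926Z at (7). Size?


7-primary part: 726364926=7^9*18
Size=7^9=40353607


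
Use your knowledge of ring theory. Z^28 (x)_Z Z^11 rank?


rank(M(x)N) = rank(M)*rank(N)
28*11 = 308


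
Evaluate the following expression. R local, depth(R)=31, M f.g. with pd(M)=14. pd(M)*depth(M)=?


pd+depth=31
depth=31-14=17
pd*depth=14*17=238


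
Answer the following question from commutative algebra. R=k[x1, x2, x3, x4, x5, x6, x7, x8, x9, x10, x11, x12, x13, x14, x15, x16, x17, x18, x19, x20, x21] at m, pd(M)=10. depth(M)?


pd+depth=depth(R)=21
depth=21-10=11


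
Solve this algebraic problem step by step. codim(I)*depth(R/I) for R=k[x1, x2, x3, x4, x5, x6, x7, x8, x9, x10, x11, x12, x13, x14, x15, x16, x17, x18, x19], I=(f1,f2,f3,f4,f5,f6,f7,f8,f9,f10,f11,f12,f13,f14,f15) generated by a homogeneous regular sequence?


codim=15, depth=dim(R/I)=19-15=4
Product=15*4=60


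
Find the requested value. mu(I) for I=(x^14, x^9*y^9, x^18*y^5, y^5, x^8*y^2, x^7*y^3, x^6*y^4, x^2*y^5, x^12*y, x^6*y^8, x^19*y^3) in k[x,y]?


Remove redundant (divisible by others).
x^9*y^9 redundant.
x^19*y^3 redundant.
x^2*y^5 redundant.
x^18*y^5 redundant.
x^6*y^8 redundant.
Min: x^14, x^12*y, x^8*y^2, x^7*y^3, x^6*y^4, y^5
Count=6


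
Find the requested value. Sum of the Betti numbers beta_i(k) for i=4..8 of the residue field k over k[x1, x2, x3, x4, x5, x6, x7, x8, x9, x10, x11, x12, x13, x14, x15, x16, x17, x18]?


Koszul resolution: beta_i(k)=C(n,i), n=18
C(18,4)=3060, C(18,5)=8568, C(18,6)=18564, C(18,7)=31824, C(18,8)=43758
Sum=105774


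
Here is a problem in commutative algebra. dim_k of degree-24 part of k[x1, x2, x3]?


C(d+n-1,n-1)=C(26,2)=325


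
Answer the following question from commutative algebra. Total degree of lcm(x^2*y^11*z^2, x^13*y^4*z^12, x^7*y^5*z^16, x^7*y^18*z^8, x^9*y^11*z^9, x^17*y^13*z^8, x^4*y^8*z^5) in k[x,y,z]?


lcm = componentwise max:
x: max(2,13,7,7,9,17,4)=17
y: max(11,4,5,18,11,13,8)=18
z: max(2,12,16,8,9,8,5)=16
Total=17+18+16=51


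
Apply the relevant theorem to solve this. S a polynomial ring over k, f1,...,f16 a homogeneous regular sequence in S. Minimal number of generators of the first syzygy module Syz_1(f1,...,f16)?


Regular sequence => Koszul complex is the minimal free resolution.
Syz_1 minimally generated by Koszul relations f_i*e_j - f_j*e_i (i<j): mu(Syz_1) = beta_2 = C(m,2) = m(m-1)/2
m=16
16*15/2 = 120


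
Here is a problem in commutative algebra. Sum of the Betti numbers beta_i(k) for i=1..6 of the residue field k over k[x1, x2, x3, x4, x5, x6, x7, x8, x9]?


Koszul resolution: beta_i(k)=C(n,i), n=9
C(9,1)=9, C(9,2)=36, C(9,3)=84, C(9,4)=126, C(9,5)=126, C(9,6)=84
Sum=465


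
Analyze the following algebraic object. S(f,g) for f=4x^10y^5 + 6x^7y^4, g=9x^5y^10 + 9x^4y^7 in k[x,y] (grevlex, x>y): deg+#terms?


LT(f)=4x^10y^5, LT(g)=9x^5y^10
lcm(LM)=x^10y^10
S(f,g) (scaled by 36 to clear denominators) = 9y^5*f - 4x^5*g = -36x^9y^7 + 54x^7y^9
2 terms, deg 16.
16+2=18


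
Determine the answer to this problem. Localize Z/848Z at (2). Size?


2-primary part: 848=2^4*53
Size=2^4=16


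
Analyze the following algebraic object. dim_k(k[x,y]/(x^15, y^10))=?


Basis: x^i*y^j, i<15, j<10
15*10=150


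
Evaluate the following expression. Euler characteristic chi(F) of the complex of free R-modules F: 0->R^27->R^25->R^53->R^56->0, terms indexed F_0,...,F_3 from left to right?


chi = sum (-1)^i * rank:
(-1)^0*27=27
(-1)^1*25=-25
(-1)^2*53=53
(-1)^3*56=-56
chi=-1


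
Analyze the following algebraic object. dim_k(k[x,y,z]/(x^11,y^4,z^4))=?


Basis: x^iy^jz^k, i<11,j<4,k<4
11*4*4=176


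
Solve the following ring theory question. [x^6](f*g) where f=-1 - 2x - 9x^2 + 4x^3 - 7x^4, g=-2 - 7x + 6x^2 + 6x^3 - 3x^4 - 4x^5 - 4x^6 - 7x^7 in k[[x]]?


[x^6] = sum a_i*b_j, i+j=6
  -1*-4=4
  -2*-4=8
  -9*-3=27
  4*6=24
  -7*6=-42
Sum=21


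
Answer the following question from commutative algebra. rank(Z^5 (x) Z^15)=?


rank(M(x)N) = rank(M)*rank(N)
5*15 = 75


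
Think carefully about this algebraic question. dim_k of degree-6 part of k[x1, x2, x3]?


C(d+n-1,n-1)=C(8,2)=28


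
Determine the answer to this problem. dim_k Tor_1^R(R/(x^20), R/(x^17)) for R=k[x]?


Tor_1(R/I,R/J)=(I cap J)/IJ=(x^20)/(x^37)
dim=37-20=min(20,17)=17


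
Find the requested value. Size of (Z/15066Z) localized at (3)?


3-primary part: 15066=3^5*62
Size=3^5=243


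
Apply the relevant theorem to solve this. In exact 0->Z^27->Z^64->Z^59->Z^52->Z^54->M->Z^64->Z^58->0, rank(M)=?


Alt sum=0:
(-1)^0*27 + (-1)^1*64 + (-1)^2*59 + (-1)^3*52 + (-1)^4*54 + (-1)^5*? + (-1)^6*64 + (-1)^7*58=0
rank(M)=30


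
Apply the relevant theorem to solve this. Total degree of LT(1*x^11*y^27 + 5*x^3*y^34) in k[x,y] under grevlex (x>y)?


LT: 1*x^11*y^27
deg_x=11, deg_y=27
Total=11+27=38


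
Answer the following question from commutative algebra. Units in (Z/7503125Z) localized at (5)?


Local ring = Z/3125Z.
phi(3125) = 5^4*(5-1) = 2500


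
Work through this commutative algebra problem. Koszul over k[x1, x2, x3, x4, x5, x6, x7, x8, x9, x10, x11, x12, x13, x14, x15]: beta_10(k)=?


C(n,i)=C(15,10)=3003


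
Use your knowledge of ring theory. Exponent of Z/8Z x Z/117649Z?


Exponent = lcm of the cyclic orders; pairwise coprime => product.
2^3*7^6=8*117649=941192


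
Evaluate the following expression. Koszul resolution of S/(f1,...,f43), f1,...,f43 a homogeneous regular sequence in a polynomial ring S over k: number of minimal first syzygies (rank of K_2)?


Regular sequence => Koszul complex is the minimal free resolution.
Syz_1 minimally generated by Koszul relations f_i*e_j - f_j*e_i (i<j): mu(Syz_1) = beta_2 = C(m,2) = m(m-1)/2
m=43
43*42/2 = 903


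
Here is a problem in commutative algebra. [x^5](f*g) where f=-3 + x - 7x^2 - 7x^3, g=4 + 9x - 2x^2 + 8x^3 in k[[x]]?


[x^5] = sum a_i*b_j, i+j=5
  -7*8=-56
  -7*-2=14
Sum=-42


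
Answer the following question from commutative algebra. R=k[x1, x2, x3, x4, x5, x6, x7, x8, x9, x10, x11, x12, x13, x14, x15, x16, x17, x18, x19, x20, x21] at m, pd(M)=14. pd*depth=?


pd+depth=21
depth=21-14=7
pd*depth=14*7=98


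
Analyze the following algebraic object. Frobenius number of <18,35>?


gcd(18,35)=1 => F=ab-a-b=18*35-18-35=630-53=577


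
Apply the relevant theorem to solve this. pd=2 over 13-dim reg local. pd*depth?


pd+depth=13
depth=13-2=11
pd*depth=2*11=22


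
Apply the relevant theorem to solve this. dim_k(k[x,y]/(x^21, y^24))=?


Basis: x^i*y^j, i<21, j<24
21*24=504


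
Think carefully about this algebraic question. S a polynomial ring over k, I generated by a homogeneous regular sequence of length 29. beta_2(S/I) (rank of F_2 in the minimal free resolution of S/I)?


Regular sequence => Koszul complex is the minimal free resolution.
Syz_1 minimally generated by Koszul relations f_i*e_j - f_j*e_i (i<j): mu(Syz_1) = beta_2 = C(m,2) = m(m-1)/2
m=29
29*28/2 = 406


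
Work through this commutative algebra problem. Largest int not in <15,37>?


gcd(15,37)=1 => F=ab-a-b=15*37-15-37=555-52=503


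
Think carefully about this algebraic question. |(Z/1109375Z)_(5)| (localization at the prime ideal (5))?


5-primary part: 1109375=5^6*71
Size=5^6=15625


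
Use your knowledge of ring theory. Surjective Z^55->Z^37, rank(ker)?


rank(ker) = 55-37 = 18


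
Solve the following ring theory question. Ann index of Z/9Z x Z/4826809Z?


Exponent = lcm of the cyclic orders; pairwise coprime => product.
3^2*13^6=9*4826809=43441281


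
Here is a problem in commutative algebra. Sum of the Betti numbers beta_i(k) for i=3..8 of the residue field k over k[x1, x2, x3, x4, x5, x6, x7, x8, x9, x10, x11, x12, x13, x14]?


Koszul resolution: beta_i(k)=C(n,i), n=14
C(14,3)=364, C(14,4)=1001, C(14,5)=2002, C(14,6)=3003, C(14,7)=3432, C(14,8)=3003
Sum=12805


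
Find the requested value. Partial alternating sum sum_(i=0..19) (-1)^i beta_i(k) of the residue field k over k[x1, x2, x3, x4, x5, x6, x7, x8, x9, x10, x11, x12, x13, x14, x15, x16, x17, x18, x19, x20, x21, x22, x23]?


Koszul resolution: beta_i(k)=C(n,i), n=23
sum_(i=0..p) (-1)^i C(n,i) = (-1)^p C(n-1,p)
(-1)^19*C(22,19) = (-1)^19*1540 = -1540


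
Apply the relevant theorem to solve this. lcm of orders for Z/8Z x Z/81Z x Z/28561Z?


Exponent = lcm of the cyclic orders; pairwise coprime => product.
2^3*3^4*13^4=8*81*28561=18507528


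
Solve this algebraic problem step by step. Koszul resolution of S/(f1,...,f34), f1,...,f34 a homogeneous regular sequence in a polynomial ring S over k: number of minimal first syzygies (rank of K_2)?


Regular sequence => Koszul complex is the minimal free resolution.
Syz_1 minimally generated by Koszul relations f_i*e_j - f_j*e_i (i<j): mu(Syz_1) = beta_2 = C(m,2) = m(m-1)/2
m=34
34*33/2 = 561


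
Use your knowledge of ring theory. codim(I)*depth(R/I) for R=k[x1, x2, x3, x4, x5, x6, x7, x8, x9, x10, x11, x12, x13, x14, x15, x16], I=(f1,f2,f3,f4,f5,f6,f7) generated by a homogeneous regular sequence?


codim=7, depth=dim(R/I)=16-7=9
Product=7*9=63


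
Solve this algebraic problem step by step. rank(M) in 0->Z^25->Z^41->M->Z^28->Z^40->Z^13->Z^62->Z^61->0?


Alt sum=0:
(-1)^0*25 + (-1)^1*41 + (-1)^2*? + (-1)^3*28 + (-1)^4*40 + (-1)^5*13 + (-1)^6*62 + (-1)^7*61=0
rank(M)=16


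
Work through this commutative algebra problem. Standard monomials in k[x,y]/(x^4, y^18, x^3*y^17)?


k[x,y]/I, I = (x^4, y^18, x^3*y^17)
Rect: 4x18=72. Corner: (4-3)x(18-17)=1.
dim = 72-1 = 71


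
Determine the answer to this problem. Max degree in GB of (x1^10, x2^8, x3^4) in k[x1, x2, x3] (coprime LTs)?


Pure powers, coprime LTs => already GB.
Degrees: 10, 8, 4
Max=10


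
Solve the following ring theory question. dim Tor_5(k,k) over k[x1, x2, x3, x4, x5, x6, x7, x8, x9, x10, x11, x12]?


Koszul: C(n,i)=C(12,5)=792


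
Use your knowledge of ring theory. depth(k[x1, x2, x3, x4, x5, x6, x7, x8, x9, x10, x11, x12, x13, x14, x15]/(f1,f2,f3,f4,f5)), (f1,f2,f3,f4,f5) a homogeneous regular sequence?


depth(R)=15
depth(R/I)=15-5=10


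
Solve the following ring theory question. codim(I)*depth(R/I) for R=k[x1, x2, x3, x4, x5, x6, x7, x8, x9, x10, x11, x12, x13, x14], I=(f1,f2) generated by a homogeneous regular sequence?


codim=2, depth=dim(R/I)=14-2=12
Product=2*12=24


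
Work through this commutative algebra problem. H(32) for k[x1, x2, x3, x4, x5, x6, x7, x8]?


C(d+n-1,n-1)=C(39,7)=15380937


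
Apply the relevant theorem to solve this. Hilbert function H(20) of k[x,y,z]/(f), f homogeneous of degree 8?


C(22,2)-C(14,2)=231-91=140


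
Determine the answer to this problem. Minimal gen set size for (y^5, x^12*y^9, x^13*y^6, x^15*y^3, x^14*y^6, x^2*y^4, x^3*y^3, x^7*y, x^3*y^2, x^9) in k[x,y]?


Remove redundant (divisible by others).
x^12*y^9 redundant.
x^3*y^3 redundant.
x^14*y^6 redundant.
x^15*y^3 redundant.
x^13*y^6 redundant.
Min: x^9, x^7*y, x^3*y^2, x^2*y^4, y^5
Count=5


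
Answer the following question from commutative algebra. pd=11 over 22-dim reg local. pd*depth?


pd+depth=22
depth=22-11=11
pd*depth=11*11=121


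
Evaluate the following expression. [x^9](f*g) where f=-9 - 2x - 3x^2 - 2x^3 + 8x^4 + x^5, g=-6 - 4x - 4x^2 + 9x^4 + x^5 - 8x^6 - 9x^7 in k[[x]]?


[x^9] = sum a_i*b_j, i+j=9
  -3*-9=27
  -2*-8=16
  8*1=8
  1*9=9
Sum=60


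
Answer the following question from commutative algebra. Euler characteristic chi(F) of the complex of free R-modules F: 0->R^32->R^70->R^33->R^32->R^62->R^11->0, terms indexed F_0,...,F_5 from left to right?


chi = sum (-1)^i * rank:
(-1)^0*32=32
(-1)^1*70=-70
(-1)^2*33=33
(-1)^3*32=-32
(-1)^4*62=62
(-1)^5*11=-11
chi=14


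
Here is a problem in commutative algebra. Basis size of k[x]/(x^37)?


Basis: 1,x,...,x^36
dim=37


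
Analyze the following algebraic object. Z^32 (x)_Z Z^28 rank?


rank(M(x)N) = rank(M)*rank(N)
32*28 = 896


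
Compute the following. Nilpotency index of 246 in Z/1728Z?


246^k mod 1728:
k=1: 246
k=2: 36
k=3: 216
k=4: 1296
k=5: 864
k=6: 0
First zero at k = 6


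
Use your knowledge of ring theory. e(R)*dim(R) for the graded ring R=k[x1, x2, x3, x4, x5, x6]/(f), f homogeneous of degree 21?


e(R)=deg(f)=21, dim(R)=6-1=5
e*dim=21*5=105


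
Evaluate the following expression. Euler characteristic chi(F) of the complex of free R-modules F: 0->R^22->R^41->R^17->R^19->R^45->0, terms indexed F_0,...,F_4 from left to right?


chi = sum (-1)^i * rank:
(-1)^0*22=22
(-1)^1*41=-41
(-1)^2*17=17
(-1)^3*19=-19
(-1)^4*45=45
chi=24


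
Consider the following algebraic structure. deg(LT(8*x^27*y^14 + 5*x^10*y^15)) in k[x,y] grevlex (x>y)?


LT: 8*x^27*y^14
deg_x=27, deg_y=14
Total=27+14=41


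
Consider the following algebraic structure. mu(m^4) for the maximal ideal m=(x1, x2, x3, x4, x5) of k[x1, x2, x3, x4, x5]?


Graded Nakayama: mu(m^d) = dim_k (m^d/m^(d+1)) = #degree-4 monomials in 5 vars
C(n+d-1,d)=C(8,4)=70


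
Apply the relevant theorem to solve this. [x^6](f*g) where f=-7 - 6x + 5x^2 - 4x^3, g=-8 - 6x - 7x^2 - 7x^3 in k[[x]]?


[x^6] = sum a_i*b_j, i+j=6
  -4*-7=28
Sum=28


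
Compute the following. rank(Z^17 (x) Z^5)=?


rank(M(x)N) = rank(M)*rank(N)
17*5 = 85


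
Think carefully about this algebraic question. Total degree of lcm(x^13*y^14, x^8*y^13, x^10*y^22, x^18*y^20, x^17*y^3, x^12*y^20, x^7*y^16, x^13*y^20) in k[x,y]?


lcm = componentwise max:
x: max(13,8,10,18,17,12,7,13)=18
y: max(14,13,22,20,3,20,16,20)=22
Total=18+22=40


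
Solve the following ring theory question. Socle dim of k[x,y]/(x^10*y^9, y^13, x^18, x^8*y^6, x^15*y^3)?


Socle = ann(m) = span of standard monomials u with x*u, y*u in I (staircase corners).
Redundant generators: x^10*y^9
Minimal generators: x^18, x^15*y^3, x^8*y^6, y^13
Corners: x^7y^12, x^14y^5, x^17y^2
Socle dim=3


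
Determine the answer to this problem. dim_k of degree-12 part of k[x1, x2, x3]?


C(d+n-1,n-1)=C(14,2)=91


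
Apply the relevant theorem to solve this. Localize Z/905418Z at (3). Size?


3-primary part: 905418=3^9*46
Size=3^9=19683


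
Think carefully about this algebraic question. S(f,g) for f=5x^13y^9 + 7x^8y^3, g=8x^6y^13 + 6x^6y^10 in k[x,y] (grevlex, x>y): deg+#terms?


LT(f)=5x^13y^9, LT(g)=8x^6y^13
lcm(LM)=x^13y^13
S(f,g) (scaled by 40 to clear denominators) = 8y^4*f - 5x^7*g = -30x^13y^10 + 56x^8y^7
2 terms, deg 23.
23+2=25


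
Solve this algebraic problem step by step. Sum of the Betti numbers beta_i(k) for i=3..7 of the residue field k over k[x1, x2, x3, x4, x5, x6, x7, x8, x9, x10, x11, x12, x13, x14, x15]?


Koszul resolution: beta_i(k)=C(n,i), n=15
C(15,3)=455, C(15,4)=1365, C(15,5)=3003, C(15,6)=5005, C(15,7)=6435
Sum=16263


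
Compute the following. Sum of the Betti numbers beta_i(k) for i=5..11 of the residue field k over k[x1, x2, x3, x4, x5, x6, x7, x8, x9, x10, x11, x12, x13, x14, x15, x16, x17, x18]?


Koszul resolution: beta_i(k)=C(n,i), n=18
C(18,5)=8568, C(18,6)=18564, C(18,7)=31824, C(18,8)=43758, C(18,9)=48620, C(18,10)=43758, C(18,11)=31824
Sum=226916


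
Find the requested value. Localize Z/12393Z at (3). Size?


3-primary part: 12393=3^6*17
Size=3^6=729


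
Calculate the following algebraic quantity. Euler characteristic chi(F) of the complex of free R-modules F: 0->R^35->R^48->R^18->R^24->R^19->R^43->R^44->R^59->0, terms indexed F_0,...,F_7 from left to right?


chi = sum (-1)^i * rank:
(-1)^0*35=35
(-1)^1*48=-48
(-1)^2*18=18
(-1)^3*24=-24
(-1)^4*19=19
(-1)^5*43=-43
(-1)^6*44=44
(-1)^7*59=-59
chi=-58


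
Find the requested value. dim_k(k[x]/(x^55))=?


Basis: 1,x,...,x^54
dim=55


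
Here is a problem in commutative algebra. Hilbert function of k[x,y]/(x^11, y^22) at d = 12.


k[x,y], I = (x^11, y^22), d = 12
Need i < 11 and d-i < 22.
Range: 0 <= i <= 10.
H(12) = 11


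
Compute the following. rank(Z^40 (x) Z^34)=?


rank(M(x)N) = rank(M)*rank(N)
40*34 = 1360


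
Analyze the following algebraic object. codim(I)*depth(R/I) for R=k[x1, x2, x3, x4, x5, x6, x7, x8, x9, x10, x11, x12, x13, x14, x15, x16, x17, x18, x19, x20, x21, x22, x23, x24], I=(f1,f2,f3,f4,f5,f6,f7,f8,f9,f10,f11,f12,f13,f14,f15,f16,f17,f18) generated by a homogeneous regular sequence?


codim=18, depth=dim(R/I)=24-18=6
Product=18*6=108


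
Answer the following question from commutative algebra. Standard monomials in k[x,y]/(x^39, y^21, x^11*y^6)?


k[x,y]/I, I = (x^39, y^21, x^11*y^6)
Rect: 39x21=819. Corner: (39-11)x(21-6)=420.
dim = 819-420 = 399


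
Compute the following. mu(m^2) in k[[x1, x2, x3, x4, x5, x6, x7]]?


C(n+d-1,d)=C(8,2)=28


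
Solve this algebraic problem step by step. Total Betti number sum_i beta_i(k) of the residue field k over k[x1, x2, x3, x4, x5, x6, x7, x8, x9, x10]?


Koszul resolution: beta_i(k)=C(n,i), n=10
sum_i C(10,i) = 2^10 = 1024


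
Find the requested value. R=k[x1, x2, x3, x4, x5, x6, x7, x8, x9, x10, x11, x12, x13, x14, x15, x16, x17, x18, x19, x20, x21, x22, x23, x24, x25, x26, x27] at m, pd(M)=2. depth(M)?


pd+depth=depth(R)=27
depth=27-2=25


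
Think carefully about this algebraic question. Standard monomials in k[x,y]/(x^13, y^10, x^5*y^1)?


k[x,y]/I, I = (x^13, y^10, x^5*y^1)
Rect: 13x10=130. Corner: (13-5)x(10-1)=72.
dim = 130-72 = 58


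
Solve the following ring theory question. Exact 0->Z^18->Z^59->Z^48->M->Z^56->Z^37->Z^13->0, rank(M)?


Alt sum=0:
(-1)^0*18 + (-1)^1*59 + (-1)^2*48 + (-1)^3*? + (-1)^4*56 + (-1)^5*37 + (-1)^6*13=0
rank(M)=39


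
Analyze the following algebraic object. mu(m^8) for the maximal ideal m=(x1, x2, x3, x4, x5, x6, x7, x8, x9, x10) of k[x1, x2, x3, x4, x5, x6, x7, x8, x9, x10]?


Graded Nakayama: mu(m^d) = dim_k (m^d/m^(d+1)) = #degree-8 monomials in 10 vars
C(n+d-1,d)=C(17,8)=24310


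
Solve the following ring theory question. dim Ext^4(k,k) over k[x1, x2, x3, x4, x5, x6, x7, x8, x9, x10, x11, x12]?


C(n,i)=C(12,4)=495


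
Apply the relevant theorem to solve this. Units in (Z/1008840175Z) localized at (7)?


Local ring = Z/40353607Z.
phi(40353607) = 7^8*(7-1) = 34588806


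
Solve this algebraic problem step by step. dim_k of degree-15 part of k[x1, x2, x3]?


C(d+n-1,n-1)=C(17,2)=136


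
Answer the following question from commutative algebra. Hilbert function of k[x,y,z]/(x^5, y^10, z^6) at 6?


Need i<5, j<10, k<6 with i+j+k=6.
For each i, j ranges over max(0,6-i-5)..min(9,6-i):
  i=0: j in [1,6] -> 6
  i=1: j in [0,5] -> 6
  i=2: j in [0,4] -> 5
  i=3: j in [0,3] -> 4
  i=4: j in [0,2] -> 3
H(6) = 6+6+5+4+3 = 24


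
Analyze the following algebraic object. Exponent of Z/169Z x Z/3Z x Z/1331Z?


Exponent = lcm of the cyclic orders; pairwise coprime => product.
13^2*3^1*11^3=169*3*1331=674817


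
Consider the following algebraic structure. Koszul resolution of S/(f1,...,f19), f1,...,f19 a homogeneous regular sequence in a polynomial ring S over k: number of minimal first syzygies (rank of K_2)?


Regular sequence => Koszul complex is the minimal free resolution.
Syz_1 minimally generated by Koszul relations f_i*e_j - f_j*e_i (i<j): mu(Syz_1) = beta_2 = C(m,2) = m(m-1)/2
m=19
19*18/2 = 171


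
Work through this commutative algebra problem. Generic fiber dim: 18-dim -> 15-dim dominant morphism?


dim(fiber)=dim(X)-dim(Y)=18-15=3


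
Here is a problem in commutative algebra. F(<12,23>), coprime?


gcd(12,23)=1 => F=ab-a-b=12*23-12-23=276-35=241


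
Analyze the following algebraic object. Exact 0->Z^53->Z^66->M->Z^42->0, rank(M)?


Alt sum=0:
(-1)^0*53 + (-1)^1*66 + (-1)^2*? + (-1)^3*42=0
rank(M)=55


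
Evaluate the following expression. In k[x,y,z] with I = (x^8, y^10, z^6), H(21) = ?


Need i<8, j<10, k<6 with i+j+k=21.
For each i, j ranges over max(0,21-i-5)..min(9,21-i):
  i=0: j in [16,9] -> 0
  i=1: j in [15,9] -> 0
  i=2: j in [14,9] -> 0
  i=3: j in [13,9] -> 0
  i=4: j in [12,9] -> 0
  i=5: j in [11,9] -> 0
  i=6: j in [10,9] -> 0
  i=7: j in [9,9] -> 1
H(21) = 0+0+0+0+0+0+0+1 = 1


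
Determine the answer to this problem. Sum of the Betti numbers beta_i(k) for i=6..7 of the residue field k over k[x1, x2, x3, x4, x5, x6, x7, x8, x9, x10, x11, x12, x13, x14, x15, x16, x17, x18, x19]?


Koszul resolution: beta_i(k)=C(n,i), n=19
C(19,6)=27132, C(19,7)=50388
Sum=77520


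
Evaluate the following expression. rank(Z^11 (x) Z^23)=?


rank(M(x)N) = rank(M)*rank(N)
11*23 = 253


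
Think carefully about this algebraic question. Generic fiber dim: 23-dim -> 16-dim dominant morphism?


dim(fiber)=dim(X)-dim(Y)=23-16=7


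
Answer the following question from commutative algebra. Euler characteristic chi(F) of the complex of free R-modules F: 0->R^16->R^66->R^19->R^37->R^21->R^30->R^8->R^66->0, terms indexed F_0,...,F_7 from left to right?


chi = sum (-1)^i * rank:
(-1)^0*16=16
(-1)^1*66=-66
(-1)^2*19=19
(-1)^3*37=-37
(-1)^4*21=21
(-1)^5*30=-30
(-1)^6*8=8
(-1)^7*66=-66
chi=-135


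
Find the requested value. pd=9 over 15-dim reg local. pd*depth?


pd+depth=15
depth=15-9=6
pd*depth=9*6=54


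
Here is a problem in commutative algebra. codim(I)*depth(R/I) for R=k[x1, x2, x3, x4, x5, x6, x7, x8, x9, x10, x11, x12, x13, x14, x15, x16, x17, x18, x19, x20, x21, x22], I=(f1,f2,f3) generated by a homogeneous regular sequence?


codim=3, depth=dim(R/I)=22-3=19
Product=3*19=57


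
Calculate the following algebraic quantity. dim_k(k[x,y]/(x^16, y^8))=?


Basis: x^i*y^j, i<16, j<8
16*8=128


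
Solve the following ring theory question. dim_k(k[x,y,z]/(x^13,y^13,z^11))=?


Basis: x^iy^jz^k, i<13,j<13,k<11
13*13*11=1859


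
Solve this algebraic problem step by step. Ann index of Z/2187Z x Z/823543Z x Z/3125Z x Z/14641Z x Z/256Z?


Exponent = lcm of the cyclic orders; pairwise coprime => product.
3^7*7^7*5^5*11^4*2^8=2187*823543*3125*14641*256=21095789863024800000


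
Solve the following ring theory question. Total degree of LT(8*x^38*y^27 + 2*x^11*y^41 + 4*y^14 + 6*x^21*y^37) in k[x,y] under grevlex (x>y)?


LT: 8*x^38*y^27
deg_x=38, deg_y=27
Total=38+27=65


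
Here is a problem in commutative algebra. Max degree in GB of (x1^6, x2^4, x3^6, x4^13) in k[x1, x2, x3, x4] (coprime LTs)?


Pure powers, coprime LTs => already GB.
Degrees: 6, 4, 6, 13
Max=13


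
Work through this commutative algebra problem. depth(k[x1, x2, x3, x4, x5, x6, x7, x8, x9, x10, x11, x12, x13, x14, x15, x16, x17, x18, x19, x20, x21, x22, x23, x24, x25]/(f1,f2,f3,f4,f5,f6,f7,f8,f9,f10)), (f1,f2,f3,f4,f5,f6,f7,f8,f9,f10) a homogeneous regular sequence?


depth(R)=25
depth(R/I)=25-10=15


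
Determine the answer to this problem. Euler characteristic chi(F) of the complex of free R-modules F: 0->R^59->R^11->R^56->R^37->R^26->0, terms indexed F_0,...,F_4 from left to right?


chi = sum (-1)^i * rank:
(-1)^0*59=59
(-1)^1*11=-11
(-1)^2*56=56
(-1)^3*37=-37
(-1)^4*26=26
chi=93


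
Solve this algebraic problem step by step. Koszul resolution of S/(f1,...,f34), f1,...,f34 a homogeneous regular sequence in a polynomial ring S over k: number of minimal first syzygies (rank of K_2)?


Regular sequence => Koszul complex is the minimal free resolution.
Syz_1 minimally generated by Koszul relations f_i*e_j - f_j*e_i (i<j): mu(Syz_1) = beta_2 = C(m,2) = m(m-1)/2
m=34
34*33/2 = 561


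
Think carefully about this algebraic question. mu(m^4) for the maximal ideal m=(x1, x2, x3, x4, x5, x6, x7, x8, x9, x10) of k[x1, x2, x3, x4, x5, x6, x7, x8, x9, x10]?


Graded Nakayama: mu(m^d) = dim_k (m^d/m^(d+1)) = #degree-4 monomials in 10 vars
C(n+d-1,d)=C(13,4)=715


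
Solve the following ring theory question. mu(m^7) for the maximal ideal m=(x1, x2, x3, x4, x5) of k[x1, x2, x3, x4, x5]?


Graded Nakayama: mu(m^d) = dim_k (m^d/m^(d+1)) = #degree-7 monomials in 5 vars
C(n+d-1,d)=C(11,7)=330


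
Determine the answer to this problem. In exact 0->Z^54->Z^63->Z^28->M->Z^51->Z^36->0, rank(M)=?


Alt sum=0:
(-1)^0*54 + (-1)^1*63 + (-1)^2*28 + (-1)^3*? + (-1)^4*51 + (-1)^5*36=0
rank(M)=34


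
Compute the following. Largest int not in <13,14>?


gcd(13,14)=1 => F=ab-a-b=13*14-13-14=182-27=155


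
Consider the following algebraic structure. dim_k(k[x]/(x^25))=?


Basis: 1,x,...,x^24
dim=25


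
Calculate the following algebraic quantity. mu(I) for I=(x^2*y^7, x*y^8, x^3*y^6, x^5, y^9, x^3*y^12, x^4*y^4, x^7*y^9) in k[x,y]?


Remove redundant (divisible by others).
x^7*y^9 redundant.
x^3*y^12 redundant.
Min: x^5, x^4*y^4, x^3*y^6, x^2*y^7, x*y^8, y^9
Count=6
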